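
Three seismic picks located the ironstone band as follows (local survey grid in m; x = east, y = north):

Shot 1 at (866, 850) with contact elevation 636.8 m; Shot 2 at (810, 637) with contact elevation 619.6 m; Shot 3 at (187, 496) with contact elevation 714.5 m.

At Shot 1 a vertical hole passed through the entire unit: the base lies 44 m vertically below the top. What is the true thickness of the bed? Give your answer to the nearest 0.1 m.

43.0 m

Two edge vectors: Shot 1→Shot 2 = (-56, -213, -17.2), Shot 1→Shot 3 = (-679, -354, 77.7).
Normal n = (Shot 1→Shot 2) × (Shot 1→Shot 3) = (-22638.9, 16030, -124803).
So ∂z/∂x = −n_x/n_z = −0.18140 and ∂z/∂y = −n_y/n_z = 0.12844.
|∇z| = √(a²+b²) = 0.22227, so dip δ = arctan(0.22227) = 12.53°.
True thickness = vertical thickness × cos δ = 44 × cos 12.53° = 43.0 m.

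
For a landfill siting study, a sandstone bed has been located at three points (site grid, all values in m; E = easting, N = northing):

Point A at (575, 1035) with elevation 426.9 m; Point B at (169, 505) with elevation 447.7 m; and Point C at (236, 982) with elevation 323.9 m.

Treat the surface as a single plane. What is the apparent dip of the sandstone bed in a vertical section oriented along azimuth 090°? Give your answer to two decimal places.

Let the plane be z = a·E + b·N + c.
Point B−Point A: −406a − 530b = 20.8;  Point C−Point A: −339a − 53b = −103.
Solving gives a = 0.35214, b = −0.30900.
Unit vector along 090° is (sin 90°, cos 90°) = (1.0000, 0.0000).
Slope in that direction = a·(1.0000) + b·(0.0000) = 0.35214.
Apparent dip = arctan|0.35214| = 19.40° (true dip is 25.1°, so apparent ≤ true as expected).

19.40°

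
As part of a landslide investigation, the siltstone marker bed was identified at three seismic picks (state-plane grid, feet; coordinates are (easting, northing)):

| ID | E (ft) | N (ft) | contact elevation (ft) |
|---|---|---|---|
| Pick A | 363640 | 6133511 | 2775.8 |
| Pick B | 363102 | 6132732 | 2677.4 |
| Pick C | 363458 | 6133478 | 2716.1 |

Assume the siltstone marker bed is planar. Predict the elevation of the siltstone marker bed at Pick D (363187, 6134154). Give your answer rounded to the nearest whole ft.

2544 ft

Two edge vectors: Pick A→Pick B = (-538, -779, -98.4), Pick A→Pick C = (-182, -33, -59.7).
Normal n = (Pick A→Pick B) × (Pick A→Pick C) = (43259.1, -14209.8, -124024).
So ∂z/∂E = −n_x/n_z = 0.34879620 and ∂z/∂N = −n_y/n_z = −0.11457299.
Intercept c from Pick A: 2775.8 − 126836.25 + 702734.67 = 578674.22.
At (363187, 6134154): z = 126678.2 − 702808.3 + 578674.22 = 2544.1 ft.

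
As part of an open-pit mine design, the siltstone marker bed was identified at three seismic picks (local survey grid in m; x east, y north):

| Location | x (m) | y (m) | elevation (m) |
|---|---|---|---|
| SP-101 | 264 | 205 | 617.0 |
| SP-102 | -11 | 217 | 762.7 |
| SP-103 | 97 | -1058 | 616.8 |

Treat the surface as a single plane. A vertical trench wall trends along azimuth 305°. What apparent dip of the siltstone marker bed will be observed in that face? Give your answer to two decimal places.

Two edge vectors: SP-101→SP-102 = (-275, 12, 145.7), SP-101→SP-103 = (-167, -1263, -0.2).
Normal n = (SP-101→SP-102) × (SP-101→SP-103) = (184016.7, -24386.9, 349329).
So ∂z/∂x = −n_x/n_z = −0.52677 and ∂z/∂y = −n_y/n_z = 0.06981.
Unit vector along 305° is (sin 305°, cos 305°) = (-0.8192, 0.5736).
Slope in that direction = a·(-0.8192) + b·(0.5736) = 0.47155.
Apparent dip = arctan|0.47155| = 25.25° (true dip is 28.0°, so apparent ≤ true as expected).

25.25°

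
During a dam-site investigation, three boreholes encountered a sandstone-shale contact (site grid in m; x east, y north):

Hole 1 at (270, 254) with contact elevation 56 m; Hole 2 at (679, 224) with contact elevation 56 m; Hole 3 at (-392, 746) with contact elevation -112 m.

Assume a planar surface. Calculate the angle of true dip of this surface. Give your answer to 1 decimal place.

Let the plane be z = a·x + b·y + c.
Hole 2−Hole 1: 409a − 30b = 0;  Hole 3−Hole 1: −662a + 492b = −168.
Solving gives a = −0.02779, b = −0.37885.
Gradient magnitude |∇z| = √(a² + b²) = √(0.00077 + 0.14353) = 0.37987.
True dip = arctan(0.37987) = 20.8°, dipping toward N (azimuth ≈ 004°).

20.8°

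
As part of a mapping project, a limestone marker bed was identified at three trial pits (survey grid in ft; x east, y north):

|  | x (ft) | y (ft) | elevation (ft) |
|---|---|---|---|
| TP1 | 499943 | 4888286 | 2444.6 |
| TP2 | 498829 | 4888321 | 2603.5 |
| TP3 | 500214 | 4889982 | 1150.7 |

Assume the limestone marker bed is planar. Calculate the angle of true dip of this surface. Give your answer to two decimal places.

37.05°

Two edge vectors: TP1→TP2 = (-1114, 35, 158.9), TP1→TP3 = (271, 1696, -1293.9).
Normal n = (TP1→TP2) × (TP1→TP3) = (-314780.9, -1398342.7, -1898829).
So ∂z/∂x = −n_x/n_z = −0.16578 and ∂z/∂y = −n_y/n_z = −0.73642.
Gradient magnitude |∇z| = √(a² + b²) = √(0.02748 + 0.54232) = 0.75485.
True dip = arctan(0.75485) = 37.05°, dipping toward NNE (azimuth ≈ 013°).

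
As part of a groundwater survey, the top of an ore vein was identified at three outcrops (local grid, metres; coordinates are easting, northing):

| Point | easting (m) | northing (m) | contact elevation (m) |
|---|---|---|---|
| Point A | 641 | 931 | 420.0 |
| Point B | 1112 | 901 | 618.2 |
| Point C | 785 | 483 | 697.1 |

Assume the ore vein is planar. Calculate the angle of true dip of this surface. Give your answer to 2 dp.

32.15°

Let the plane be z = a·easting + b·northing + c.
Point B−Point A: 471a − 30b = 198.2;  Point C−Point A: 144a − 448b = 277.1.
Solving gives a = 0.38938, b = −0.49337.
Gradient magnitude |∇z| = √(a² + b²) = √(0.15162 + 0.24341) = 0.62851.
True dip = arctan(0.62851) = 32.15°, dipping toward NW (azimuth ≈ 322°).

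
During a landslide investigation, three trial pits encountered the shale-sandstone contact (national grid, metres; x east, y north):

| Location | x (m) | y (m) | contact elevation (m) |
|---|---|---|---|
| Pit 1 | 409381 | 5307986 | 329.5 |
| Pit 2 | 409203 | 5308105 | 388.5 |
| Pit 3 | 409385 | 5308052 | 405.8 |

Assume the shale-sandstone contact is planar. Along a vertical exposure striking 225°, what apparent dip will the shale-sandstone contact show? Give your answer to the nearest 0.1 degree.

47.7°

Let the plane be z = a·x + b·y + c.
Pit 2−Pit 1: −178a + 119b = 59;  Pit 3−Pit 1: 4a + 66b = 76.3.
Solving gives a = 0.42422, b = 1.13035.
Unit vector along 225° is (sin 225°, cos 225°) = (-0.7071, -0.7071).
Slope in that direction = a·(-0.7071) + b·(-0.7071) = −1.09925.
Apparent dip = arctan|1.09925| = 47.7° (true dip is 50.4°, so apparent ≤ true as expected).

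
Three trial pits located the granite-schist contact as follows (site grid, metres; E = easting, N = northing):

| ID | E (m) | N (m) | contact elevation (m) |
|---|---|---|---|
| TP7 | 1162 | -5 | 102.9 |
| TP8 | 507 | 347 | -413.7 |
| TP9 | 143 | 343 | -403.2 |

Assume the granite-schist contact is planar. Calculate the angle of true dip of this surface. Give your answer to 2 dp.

Two edge vectors: TP7→TP8 = (-655, 352, -516.6), TP7→TP9 = (-1019, 348, -506.1).
Normal n = (TP7→TP8) × (TP7→TP9) = (1629.6, 194919.9, 130748).
So ∂z/∂E = −n_x/n_z = −0.01246 and ∂z/∂N = −n_y/n_z = −1.49081.
Gradient magnitude |∇z| = √(a² + b²) = √(0.00016 + 2.22250) = 1.49086.
True dip = arctan(1.49086) = 56.15°, dipping toward N (azimuth ≈ 000°).

56.15°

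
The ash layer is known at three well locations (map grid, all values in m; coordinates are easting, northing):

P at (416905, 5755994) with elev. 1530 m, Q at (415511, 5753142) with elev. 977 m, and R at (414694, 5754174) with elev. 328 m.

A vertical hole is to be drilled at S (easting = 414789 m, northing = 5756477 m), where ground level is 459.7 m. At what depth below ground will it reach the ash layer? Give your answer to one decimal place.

347.4 m

Two edge vectors: P→Q = (-1394, -2852, -553), P→R = (-2211, -1820, -1202).
Normal n = (P→Q) × (P→R) = (2421644, -452905, -3768692).
So ∂z/∂easting = −n_x/n_z = 0.642568828 and ∂z/∂northing = −n_y/n_z = −0.120175647.
Intercept c from P: 1530 − 267890.16 + 691730.30 = 425370.15.
At (414789, 5756477): z_contact = 266530.48 − 691788.35 + 425370.15 = 112.28 m.
Depth below ground = 459.7 − 112.28 = 347.4 m.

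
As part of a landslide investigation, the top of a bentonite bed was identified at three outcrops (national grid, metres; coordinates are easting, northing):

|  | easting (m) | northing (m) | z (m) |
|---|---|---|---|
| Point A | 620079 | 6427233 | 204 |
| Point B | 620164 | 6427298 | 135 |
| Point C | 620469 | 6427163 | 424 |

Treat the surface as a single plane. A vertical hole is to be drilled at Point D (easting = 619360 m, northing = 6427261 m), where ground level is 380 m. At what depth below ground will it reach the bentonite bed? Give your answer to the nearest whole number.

434 m

Two edge vectors: Point A→Point B = (85, 65, -69), Point A→Point C = (390, -70, 220).
Normal n = (Point A→Point B) × (Point A→Point C) = (9470, -45610, -31300).
So ∂z/∂easting = −n_x/n_z = 0.30255591 and ∂z/∂northing = −n_y/n_z = −1.45718850.
Intercept c from Point A: 204 − 187608.57 + 9365690.00 = 9178285.44.
At (619360, 6427261): z_contact = 187391.0 − 9365730.8 + 9178285.44 = -54.3 m.
Depth below ground = 380 − (-54.3) = 434 m.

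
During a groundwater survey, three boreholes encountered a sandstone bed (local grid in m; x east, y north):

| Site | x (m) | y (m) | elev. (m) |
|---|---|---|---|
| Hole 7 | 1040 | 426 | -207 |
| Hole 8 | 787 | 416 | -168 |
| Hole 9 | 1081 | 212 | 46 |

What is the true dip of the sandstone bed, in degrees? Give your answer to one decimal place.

50.4°

Two edge vectors: Hole 7→Hole 8 = (-253, -10, 39), Hole 7→Hole 9 = (41, -214, 253).
Normal n = (Hole 7→Hole 8) × (Hole 7→Hole 9) = (5816, 65608, 54552).
So ∂z/∂x = −n_x/n_z = −0.10661 and ∂z/∂y = −n_y/n_z = −1.20267.
Gradient magnitude |∇z| = √(a² + b²) = √(0.01137 + 1.44641) = 1.20739.
True dip = arctan(1.20739) = 50.4°, dipping toward N (azimuth ≈ 005°).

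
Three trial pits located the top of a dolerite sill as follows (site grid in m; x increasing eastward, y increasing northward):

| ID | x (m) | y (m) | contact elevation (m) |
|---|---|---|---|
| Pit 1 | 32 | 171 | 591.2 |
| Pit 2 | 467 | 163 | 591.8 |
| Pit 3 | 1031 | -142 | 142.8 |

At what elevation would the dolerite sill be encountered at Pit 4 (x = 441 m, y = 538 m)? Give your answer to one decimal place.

1163.5 m

Two edge vectors: Pit 1→Pit 2 = (435, -8, 0.6), Pit 1→Pit 3 = (999, -313, -448.4).
Normal n = (Pit 1→Pit 2) × (Pit 1→Pit 3) = (3775, 195653.4, -128163).
So ∂z/∂x = −n_x/n_z = 0.029455 and ∂z/∂y = −n_y/n_z = 1.526598.
Intercept c from Pit 1: 591.2 − 0.94 − 261.05 = 329.21.
At (441, 538): z = 13.0 + 821.3 + 329.21 = 1163.5 m.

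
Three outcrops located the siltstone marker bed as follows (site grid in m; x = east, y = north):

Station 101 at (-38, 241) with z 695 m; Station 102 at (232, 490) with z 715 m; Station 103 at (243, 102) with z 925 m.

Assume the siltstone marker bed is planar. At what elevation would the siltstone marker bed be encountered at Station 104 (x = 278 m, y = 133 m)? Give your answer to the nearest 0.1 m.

Two edge vectors: Station 101→Station 102 = (270, 249, 20), Station 101→Station 103 = (281, -139, 230).
Normal n = (Station 101→Station 102) × (Station 101→Station 103) = (60050, -56480, -107499).
So ∂z/∂x = −n_x/n_z = 0.55861 and ∂z/∂y = −n_y/n_z = −0.52540.
Intercept c from Station 101: 695 + 21.23 + 126.62 = 842.85.
At (278, 133): z = 155.3 − 69.9 + 842.85 = 928.3 m.

928.3 m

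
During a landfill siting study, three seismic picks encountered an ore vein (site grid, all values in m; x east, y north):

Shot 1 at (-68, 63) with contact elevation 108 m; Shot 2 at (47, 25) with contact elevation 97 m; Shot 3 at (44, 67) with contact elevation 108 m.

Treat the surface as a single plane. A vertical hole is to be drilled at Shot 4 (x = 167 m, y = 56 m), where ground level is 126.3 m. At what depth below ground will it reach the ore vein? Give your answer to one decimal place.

22.3 m

Let the plane be z = a·x + b·y + c.
Shot 2−Shot 1: 115a − 38b = −11;  Shot 3−Shot 1: 112a + 4b = 0.
Solving gives a = −0.00933, b = 0.26124.
Then c = 108 − a·-68 − b·63 = 90.91.
At (167, 56): z_contact = −1.56 + 14.63 + 90.91 = 103.98 m.
Depth below ground = 126.3 − 103.98 = 22.3 m.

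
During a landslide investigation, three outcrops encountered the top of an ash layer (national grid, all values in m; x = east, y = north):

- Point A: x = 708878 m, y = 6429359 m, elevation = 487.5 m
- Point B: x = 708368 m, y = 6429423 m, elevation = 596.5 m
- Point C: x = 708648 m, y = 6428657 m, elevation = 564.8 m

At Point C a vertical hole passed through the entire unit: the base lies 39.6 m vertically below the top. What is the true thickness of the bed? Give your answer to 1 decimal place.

Two edge vectors: Point A→Point B = (-510, 64, 109), Point A→Point C = (-230, -702, 77.3).
Normal n = (Point A→Point B) × (Point A→Point C) = (81465.2, 14353, 372740).
So ∂z/∂x = −n_x/n_z = −0.21856 and ∂z/∂y = −n_y/n_z = −0.03851.
|∇z| = √(a²+b²) = 0.22192, so dip δ = arctan(0.22192) = 12.51°.
True thickness = vertical thickness × cos δ = 39.6 × cos 12.51° = 38.7 m.

38.7 m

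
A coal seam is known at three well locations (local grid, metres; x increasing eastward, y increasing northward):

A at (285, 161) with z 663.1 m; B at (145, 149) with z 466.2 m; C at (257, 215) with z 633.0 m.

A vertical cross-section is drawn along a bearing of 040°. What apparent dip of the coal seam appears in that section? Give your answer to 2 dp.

Let the plane be z = a·x + b·y + c.
B−A: −140a − 12b = −196.9;  C−A: −28a + 54b = −30.1.
Solving gives a = 1.39233, b = 0.16454.
Unit vector along 040° is (sin 40°, cos 40°) = (0.6428, 0.7660).
Slope in that direction = a·(0.6428) + b·(0.7660) = 1.02101.
Apparent dip = arctan|1.02101| = 45.60° (true dip is 54.5°, so apparent ≤ true as expected).

45.60°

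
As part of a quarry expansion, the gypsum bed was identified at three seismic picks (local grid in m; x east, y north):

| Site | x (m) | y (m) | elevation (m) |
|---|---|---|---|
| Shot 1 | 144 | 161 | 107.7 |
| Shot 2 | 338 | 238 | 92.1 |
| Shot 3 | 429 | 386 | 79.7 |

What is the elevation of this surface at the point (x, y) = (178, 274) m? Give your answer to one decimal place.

100.4 m

Two edge vectors: Shot 1→Shot 2 = (194, 77, -15.6), Shot 1→Shot 3 = (285, 225, -28).
Normal n = (Shot 1→Shot 2) × (Shot 1→Shot 3) = (1354, 986, 21705).
So ∂z/∂x = −n_x/n_z = −0.06238 and ∂z/∂y = −n_y/n_z = −0.04543.
Intercept c from Shot 1: 107.7 + 8.98 + 7.31 = 124.00.
At (178, 274): z = −11.1 − 12.4 + 124.00 = 100.4 m.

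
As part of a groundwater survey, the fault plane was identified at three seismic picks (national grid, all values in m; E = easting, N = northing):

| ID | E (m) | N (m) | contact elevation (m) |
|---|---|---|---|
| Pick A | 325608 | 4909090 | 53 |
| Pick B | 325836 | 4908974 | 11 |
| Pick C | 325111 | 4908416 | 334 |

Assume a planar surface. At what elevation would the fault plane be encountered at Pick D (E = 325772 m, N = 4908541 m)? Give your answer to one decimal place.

117.9 m

Two edge vectors: Pick A→Pick B = (228, -116, -42), Pick A→Pick C = (-497, -674, 281).
Normal n = (Pick A→Pick B) × (Pick A→Pick C) = (-60904, -43194, -211324).
So ∂z/∂E = −n_x/n_z = −0.288202003 and ∂z/∂N = −n_y/n_z = −0.204397040.
Intercept c from Pick A: 53 + 93840.88 + 1003403.46 = 1097297.34.
At (325772, 4908541): z = −93888.1 − 1003291.2 + 1097297.34 = 117.9 m.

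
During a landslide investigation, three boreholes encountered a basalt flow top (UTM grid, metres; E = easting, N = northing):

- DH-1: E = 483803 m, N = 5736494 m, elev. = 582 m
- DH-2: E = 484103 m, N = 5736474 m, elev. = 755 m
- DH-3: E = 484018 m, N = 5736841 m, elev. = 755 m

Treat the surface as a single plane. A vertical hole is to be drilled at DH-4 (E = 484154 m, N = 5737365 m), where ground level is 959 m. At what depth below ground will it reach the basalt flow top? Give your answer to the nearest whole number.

Two edge vectors: DH-1→DH-2 = (300, -20, 173), DH-1→DH-3 = (215, 347, 173).
Normal n = (DH-1→DH-2) × (DH-1→DH-3) = (-63491, -14705, 108400).
So ∂z/∂E = −n_x/n_z = 0.58571033 and ∂z/∂N = −n_y/n_z = 0.13565498.
Intercept c from DH-1: 582 − 283368.42 − 778183.99 = −1060970.40.
At (484154, 5737365): z_contact = 283574.0 + 778302.1 − 1060970.40 = 905.7 m.
Depth below ground = 959 − 905.7 = 53 m.

53 m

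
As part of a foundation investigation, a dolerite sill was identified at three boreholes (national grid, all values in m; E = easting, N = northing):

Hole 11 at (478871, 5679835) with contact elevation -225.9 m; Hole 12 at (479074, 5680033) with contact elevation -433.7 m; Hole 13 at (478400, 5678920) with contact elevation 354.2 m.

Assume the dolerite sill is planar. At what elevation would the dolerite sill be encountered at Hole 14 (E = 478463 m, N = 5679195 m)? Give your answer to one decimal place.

Two edge vectors: Hole 11→Hole 12 = (203, 198, -207.8), Hole 11→Hole 13 = (-471, -915, 580.1).
Normal n = (Hole 11→Hole 12) × (Hole 11→Hole 13) = (-75277.2, -19886.5, -92487).
So ∂z/∂E = −n_x/n_z = −0.813921957 and ∂z/∂N = −n_y/n_z = −0.215019408.
Intercept c from Hole 11: -225.9 + 389763.62 + 1221274.76 = 1610812.48.
At (478463, 5679195): z = −389431.5 − 1221137.1 + 1610812.48 = 243.8 m.

243.8 m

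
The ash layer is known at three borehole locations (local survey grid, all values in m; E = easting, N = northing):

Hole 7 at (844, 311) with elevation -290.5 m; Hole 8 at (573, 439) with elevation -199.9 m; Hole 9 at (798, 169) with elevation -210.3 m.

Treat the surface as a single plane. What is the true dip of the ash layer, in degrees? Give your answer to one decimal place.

Two edge vectors: Hole 7→Hole 8 = (-271, 128, 90.6), Hole 7→Hole 9 = (-46, -142, 80.2).
Normal n = (Hole 7→Hole 8) × (Hole 7→Hole 9) = (23130.8, 17566.6, 44370).
So ∂z/∂E = −n_x/n_z = −0.52132 and ∂z/∂N = −n_y/n_z = −0.39591.
Gradient magnitude |∇z| = √(a² + b²) = √(0.27177 + 0.15675) = 0.65461.
True dip = arctan(0.65461) = 33.2°, dipping toward NE (azimuth ≈ 053°).

33.2°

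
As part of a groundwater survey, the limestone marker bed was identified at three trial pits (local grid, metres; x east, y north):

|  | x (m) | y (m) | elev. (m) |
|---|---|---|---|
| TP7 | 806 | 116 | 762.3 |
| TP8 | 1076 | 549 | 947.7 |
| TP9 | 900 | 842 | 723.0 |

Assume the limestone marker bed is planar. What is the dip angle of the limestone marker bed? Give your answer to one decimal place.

Let the plane be z = a·x + b·y + c.
TP8−TP7: 270a + 433b = 185.4;  TP9−TP7: 94a + 726b = −39.3.
Solving gives a = 0.97617, b = −0.18052.
Gradient magnitude |∇z| = √(a² + b²) = √(0.95291 + 0.03259) = 0.99273.
True dip = arctan(0.99273) = 44.8°, dipping toward W (azimuth ≈ 280°).

44.8°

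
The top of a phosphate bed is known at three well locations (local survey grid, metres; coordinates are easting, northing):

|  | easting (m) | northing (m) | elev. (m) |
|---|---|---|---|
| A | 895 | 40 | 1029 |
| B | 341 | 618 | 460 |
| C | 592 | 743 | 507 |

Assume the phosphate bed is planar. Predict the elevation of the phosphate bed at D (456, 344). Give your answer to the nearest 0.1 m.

Two edge vectors: A→B = (-554, 578, -569), A→C = (-303, 703, -522).
Normal n = (A→B) × (A→C) = (98291, -116781, -214328).
So ∂z/∂easting = −n_x/n_z = 0.45860 and ∂z/∂northing = −n_y/n_z = −0.54487.
Intercept c from A: 1029 − 410.45 + 21.79 = 640.35.
At (456, 344): z = 209.1 − 187.4 + 640.35 = 662.0 m.

662.0 m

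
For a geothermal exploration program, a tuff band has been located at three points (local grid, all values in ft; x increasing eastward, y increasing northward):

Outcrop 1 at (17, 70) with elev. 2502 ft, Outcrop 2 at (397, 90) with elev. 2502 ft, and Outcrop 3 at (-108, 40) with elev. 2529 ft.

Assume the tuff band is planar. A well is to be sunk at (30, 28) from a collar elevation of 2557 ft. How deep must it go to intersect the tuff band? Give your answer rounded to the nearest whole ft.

6 ft

Let the plane be z = a·x + b·y + c.
Outcrop 2−Outcrop 1: 380a + 20b = 0;  Outcrop 3−Outcrop 1: −125a − 30b = 27.
Solving gives a = 0.06067, b = −1.15281.
Then c = 2502 − a·17 − b·70 = 2581.67.
At (30, 28): z_contact = 1.8 − 32.3 + 2581.67 = 2551.2 ft.
Depth below ground = 2557 − 2551.2 = 6 ft.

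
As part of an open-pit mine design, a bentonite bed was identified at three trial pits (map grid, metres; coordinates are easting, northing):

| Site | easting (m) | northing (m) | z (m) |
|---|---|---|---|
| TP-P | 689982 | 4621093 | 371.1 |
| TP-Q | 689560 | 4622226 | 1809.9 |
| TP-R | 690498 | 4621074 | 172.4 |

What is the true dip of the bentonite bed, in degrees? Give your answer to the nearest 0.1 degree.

Two edge vectors: TP-P→TP-Q = (-422, 1133, 1438.8), TP-P→TP-R = (516, -19, -198.7).
Normal n = (TP-P→TP-Q) × (TP-P→TP-R) = (-197789.9, 658569.4, -576610).
So ∂z/∂easting = −n_x/n_z = −0.34302 and ∂z/∂northing = −n_y/n_z = 1.14214.
Gradient magnitude |∇z| = √(a² + b²) = √(0.11766 + 1.30448) = 1.19254.
True dip = arctan(1.19254) = 50.0°, dipping toward SSE (azimuth ≈ 163°).

50.0°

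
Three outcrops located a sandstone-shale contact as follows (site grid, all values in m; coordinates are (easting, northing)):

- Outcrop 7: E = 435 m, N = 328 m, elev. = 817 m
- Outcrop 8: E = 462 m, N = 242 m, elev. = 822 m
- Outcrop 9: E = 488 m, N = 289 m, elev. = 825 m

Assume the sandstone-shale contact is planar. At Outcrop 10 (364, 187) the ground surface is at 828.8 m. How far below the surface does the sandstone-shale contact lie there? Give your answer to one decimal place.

19.8 m

Let the plane be z = a·E + b·N + c.
Outcrop 8−Outcrop 7: 27a − 86b = 5;  Outcrop 9−Outcrop 7: 53a − 39b = 8.
Solving gives a = 0.14066, b = −0.01398.
Then c = 817 − a·435 − b·328 = 760.40.
At (364, 187): z_contact = 51.20 − 2.61 + 760.40 = 808.98 m.
Depth below ground = 828.8 − 808.98 = 19.8 m.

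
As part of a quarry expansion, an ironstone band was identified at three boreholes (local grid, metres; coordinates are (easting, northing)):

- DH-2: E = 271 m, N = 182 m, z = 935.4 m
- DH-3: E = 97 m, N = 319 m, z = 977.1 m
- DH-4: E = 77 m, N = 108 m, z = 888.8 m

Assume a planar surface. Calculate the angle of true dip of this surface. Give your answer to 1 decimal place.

22.7°

Let the plane be z = a·E + b·N + c.
DH-3−DH-2: −174a + 137b = 41.7;  DH-4−DH-2: −194a − 74b = −46.6.
Solving gives a = 0.08360, b = 0.41056.
Gradient magnitude |∇z| = √(a² + b²) = √(0.00699 + 0.16856) = 0.41898.
True dip = arctan(0.41898) = 22.7°, dipping toward SSW (azimuth ≈ 192°).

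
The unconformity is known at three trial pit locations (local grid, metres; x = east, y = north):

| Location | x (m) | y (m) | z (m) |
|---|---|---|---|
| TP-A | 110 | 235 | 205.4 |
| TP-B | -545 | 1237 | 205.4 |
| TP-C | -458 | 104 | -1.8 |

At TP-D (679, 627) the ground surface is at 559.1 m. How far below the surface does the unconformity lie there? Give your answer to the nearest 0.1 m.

Two edge vectors: TP-A→TP-B = (-655, 1002, 0), TP-A→TP-C = (-568, -131, -207.2).
Normal n = (TP-A→TP-B) × (TP-A→TP-C) = (-207614.4, -135716, 654941).
So ∂z/∂x = −n_x/n_z = 0.316997 and ∂z/∂y = −n_y/n_z = 0.207219.
Intercept c from TP-A: 205.4 − 34.87 − 48.70 = 121.83.
At (679, 627): z_contact = 215.24 + 129.93 + 121.83 = 467.00 m.
Depth below ground = 559.1 − 467.00 = 92.1 m.

92.1 m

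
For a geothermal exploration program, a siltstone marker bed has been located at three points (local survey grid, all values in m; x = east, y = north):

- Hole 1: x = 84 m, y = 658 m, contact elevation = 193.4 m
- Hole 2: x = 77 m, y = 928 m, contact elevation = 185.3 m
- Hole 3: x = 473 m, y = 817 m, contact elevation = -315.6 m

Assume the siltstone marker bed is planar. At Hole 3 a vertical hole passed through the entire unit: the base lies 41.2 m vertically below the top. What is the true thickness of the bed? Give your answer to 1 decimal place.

25.3 m

Let the plane be z = a·x + b·y + c.
Hole 2−Hole 1: −7a + 270b = −8.1;  Hole 3−Hole 1: 389a + 159b = −509.
Solving gives a = −1.28263, b = −0.06325.
|∇z| = √(a²+b²) = 1.28419, so dip δ = arctan(1.28419) = 52.09°.
True thickness = vertical thickness × cos δ = 41.2 × cos 52.09° = 25.3 m.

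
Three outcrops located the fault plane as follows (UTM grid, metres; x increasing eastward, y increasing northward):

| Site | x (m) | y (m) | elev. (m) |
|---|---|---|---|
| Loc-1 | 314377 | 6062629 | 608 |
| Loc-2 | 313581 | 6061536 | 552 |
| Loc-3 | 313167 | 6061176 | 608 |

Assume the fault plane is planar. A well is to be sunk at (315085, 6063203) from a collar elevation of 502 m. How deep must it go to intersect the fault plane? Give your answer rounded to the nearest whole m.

7 m

Let the plane be z = a·x + b·y + c.
Loc-2−Loc-1: −796a − 1093b = −56;  Loc-3−Loc-1: −1210a − 1453b = 0.
Solving gives a = −0.49034000, b = 0.40833544.
Then c = 608 − a·314377 − b·6062629 = −2320826.68.
At (315085, 6063203): z_contact = −154498.8 + 2475820.7 − 2320826.68 = 495.2 m.
Depth below ground = 502 − 495.2 = 7 m.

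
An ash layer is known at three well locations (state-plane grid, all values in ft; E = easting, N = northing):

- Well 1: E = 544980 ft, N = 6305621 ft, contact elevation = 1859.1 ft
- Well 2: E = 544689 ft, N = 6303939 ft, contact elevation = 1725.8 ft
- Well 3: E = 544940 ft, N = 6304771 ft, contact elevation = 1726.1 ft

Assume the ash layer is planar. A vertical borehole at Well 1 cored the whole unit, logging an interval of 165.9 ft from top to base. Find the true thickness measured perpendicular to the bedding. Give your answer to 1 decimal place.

Let the plane be z = a·E + b·N + c.
Well 2−Well 1: −291a − 1682b = −133.3;  Well 3−Well 1: −40a − 850b = −133.
Solving gives a = −0.61310, b = 0.18532.
|∇z| = √(a²+b²) = 0.64050, so dip δ = arctan(0.64050) = 32.64°.
True thickness = vertical thickness × cos δ = 165.9 × cos 32.64° = 139.7 ft.

139.7 ft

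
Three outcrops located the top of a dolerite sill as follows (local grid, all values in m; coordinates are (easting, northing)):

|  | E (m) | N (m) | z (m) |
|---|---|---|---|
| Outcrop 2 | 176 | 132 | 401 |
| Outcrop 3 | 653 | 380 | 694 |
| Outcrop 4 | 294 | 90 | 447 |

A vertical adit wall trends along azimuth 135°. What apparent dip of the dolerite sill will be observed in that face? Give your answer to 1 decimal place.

9.0°

Two edge vectors: Outcrop 2→Outcrop 3 = (477, 248, 293), Outcrop 2→Outcrop 4 = (118, -42, 46).
Normal n = (Outcrop 2→Outcrop 3) × (Outcrop 2→Outcrop 4) = (23714, 12632, -49298).
So ∂z/∂E = −n_x/n_z = 0.48103 and ∂z/∂N = −n_y/n_z = 0.25624.
Unit vector along 135° is (sin 135°, cos 135°) = (0.7071, -0.7071).
Slope in that direction = a·(0.7071) + b·(-0.7071) = 0.15895.
Apparent dip = arctan|0.15895| = 9.0° (true dip is 28.6°, so apparent ≤ true as expected).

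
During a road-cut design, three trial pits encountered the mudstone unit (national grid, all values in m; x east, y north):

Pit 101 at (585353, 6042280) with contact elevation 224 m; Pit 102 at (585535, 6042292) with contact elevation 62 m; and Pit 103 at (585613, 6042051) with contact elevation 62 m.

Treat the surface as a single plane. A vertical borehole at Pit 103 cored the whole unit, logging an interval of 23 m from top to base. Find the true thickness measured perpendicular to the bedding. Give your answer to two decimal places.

Two edge vectors: Pit 101→Pit 102 = (182, 12, -162), Pit 101→Pit 103 = (260, -229, -162).
Normal n = (Pit 101→Pit 102) × (Pit 101→Pit 103) = (-39042, -12636, -44798).
So ∂z/∂x = −n_x/n_z = −0.87151 and ∂z/∂y = −n_y/n_z = −0.28207.
|∇z| = √(a²+b²) = 0.91602, so dip δ = arctan(0.91602) = 42.49°.
True thickness = vertical thickness × cos δ = 23 × cos 42.49° = 16.96 m.

16.96 m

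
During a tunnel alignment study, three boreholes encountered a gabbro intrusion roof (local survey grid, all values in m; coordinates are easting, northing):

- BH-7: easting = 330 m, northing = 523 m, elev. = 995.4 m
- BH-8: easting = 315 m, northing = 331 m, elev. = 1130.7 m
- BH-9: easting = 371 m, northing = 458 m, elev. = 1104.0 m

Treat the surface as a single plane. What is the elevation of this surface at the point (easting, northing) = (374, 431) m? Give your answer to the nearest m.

1130 m

Let the plane be z = a·easting + b·northing + c.
BH-8−BH-7: −15a − 192b = 135.3;  BH-9−BH-7: 41a − 65b = 108.6.
Solving gives a = 1.36280, b = −0.81116.
Then c = 995.4 − a·330 − b·523 = 969.91.
At (374, 431): z = 509.7 − 349.6 + 969.91 = 1130.0 m.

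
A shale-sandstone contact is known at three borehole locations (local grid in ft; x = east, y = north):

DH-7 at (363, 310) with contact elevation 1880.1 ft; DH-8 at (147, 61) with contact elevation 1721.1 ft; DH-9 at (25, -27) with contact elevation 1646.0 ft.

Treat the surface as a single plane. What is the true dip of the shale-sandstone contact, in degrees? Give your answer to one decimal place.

Let the plane be z = a·x + b·y + c.
DH-8−DH-7: −216a − 249b = −159;  DH-9−DH-7: −338a − 337b = −234.1.
Solving gives a = 0.41406, b = 0.27937.
Gradient magnitude |∇z| = √(a² + b²) = √(0.17145 + 0.07805) = 0.49949.
True dip = arctan(0.49949) = 26.5°, dipping toward SW (azimuth ≈ 236°).

26.5°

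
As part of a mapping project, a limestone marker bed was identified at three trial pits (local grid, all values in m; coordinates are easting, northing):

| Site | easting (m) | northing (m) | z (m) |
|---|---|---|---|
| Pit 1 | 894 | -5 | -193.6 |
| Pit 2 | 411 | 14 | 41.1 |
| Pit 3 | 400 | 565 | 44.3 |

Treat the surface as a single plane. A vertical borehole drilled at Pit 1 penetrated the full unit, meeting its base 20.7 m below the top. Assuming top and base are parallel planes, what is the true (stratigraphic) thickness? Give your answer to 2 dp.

Let the plane be z = a·easting + b·northing + c.
Pit 2−Pit 1: −483a + 19b = 234.7;  Pit 3−Pit 1: −494a + 570b = 237.9.
Solving gives a = −0.48607, b = −0.00390.
|∇z| = √(a²+b²) = 0.48609, so dip δ = arctan(0.48609) = 25.92°.
True thickness = vertical thickness × cos δ = 20.7 × cos 25.92° = 18.62 m.

18.62 m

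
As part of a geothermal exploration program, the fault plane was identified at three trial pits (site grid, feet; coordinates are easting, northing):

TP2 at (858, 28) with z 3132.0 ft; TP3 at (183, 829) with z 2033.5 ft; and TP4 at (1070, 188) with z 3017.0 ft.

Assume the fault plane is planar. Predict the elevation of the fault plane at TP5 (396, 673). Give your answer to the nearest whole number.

2272 ft

Let the plane be z = a·easting + b·northing + c.
TP3−TP2: −675a + 801b = −1098.5;  TP4−TP2: 212a + 160b = −115.
Solving gives a = 0.30108, b = −1.11769.
Then c = 3132 − a·858 − b·28 = 2904.96.
At (396, 673): z = 119.2 − 752.2 + 2904.96 = 2272.0 ft.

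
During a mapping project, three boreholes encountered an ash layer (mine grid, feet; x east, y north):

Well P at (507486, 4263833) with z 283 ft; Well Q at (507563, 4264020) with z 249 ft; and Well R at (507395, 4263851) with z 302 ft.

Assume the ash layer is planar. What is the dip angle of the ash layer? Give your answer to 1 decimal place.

Let the plane be z = a·x + b·y + c.
Well Q−Well P: 77a + 187b = −34;  Well R−Well P: −91a + 18b = 19.
Solving gives a = −0.22632, b = −0.08863.
Gradient magnitude |∇z| = √(a² + b²) = √(0.05122 + 0.00785) = 0.24306.
True dip = arctan(0.24306) = 13.7°, dipping toward ENE (azimuth ≈ 069°).

13.7°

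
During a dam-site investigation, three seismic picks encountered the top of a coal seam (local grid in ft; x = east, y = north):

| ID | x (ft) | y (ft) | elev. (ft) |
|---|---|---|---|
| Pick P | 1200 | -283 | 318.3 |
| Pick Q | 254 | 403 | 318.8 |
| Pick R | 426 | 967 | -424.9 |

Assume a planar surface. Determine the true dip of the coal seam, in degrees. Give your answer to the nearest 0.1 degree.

Two edge vectors: Pick P→Pick Q = (-946, 686, 0.5), Pick P→Pick R = (-774, 1250, -743.2).
Normal n = (Pick P→Pick Q) × (Pick P→Pick R) = (-510460.2, -703454.2, -651536).
So ∂z/∂x = −n_x/n_z = −0.78347 and ∂z/∂y = −n_y/n_z = −1.07969.
Gradient magnitude |∇z| = √(a² + b²) = √(0.61383 + 1.16572) = 1.33400.
True dip = arctan(1.33400) = 53.1°, dipping toward NE (azimuth ≈ 036°).

53.1°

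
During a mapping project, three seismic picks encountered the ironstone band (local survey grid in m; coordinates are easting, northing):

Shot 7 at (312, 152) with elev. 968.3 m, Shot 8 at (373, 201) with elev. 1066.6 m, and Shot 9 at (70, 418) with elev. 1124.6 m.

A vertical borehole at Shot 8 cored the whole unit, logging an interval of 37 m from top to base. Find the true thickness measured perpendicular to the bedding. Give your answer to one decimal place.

Two edge vectors: Shot 7→Shot 8 = (61, 49, 98.3), Shot 7→Shot 9 = (-242, 266, 156.3).
Normal n = (Shot 7→Shot 8) × (Shot 7→Shot 9) = (-18489.1, -33322.9, 28084).
So ∂z/∂easting = −n_x/n_z = 0.65835 and ∂z/∂northing = −n_y/n_z = 1.18654.
|∇z| = √(a²+b²) = 1.35695, so dip δ = arctan(1.35695) = 53.61°.
True thickness = vertical thickness × cos δ = 37 × cos 53.61° = 22.0 m.

22.0 m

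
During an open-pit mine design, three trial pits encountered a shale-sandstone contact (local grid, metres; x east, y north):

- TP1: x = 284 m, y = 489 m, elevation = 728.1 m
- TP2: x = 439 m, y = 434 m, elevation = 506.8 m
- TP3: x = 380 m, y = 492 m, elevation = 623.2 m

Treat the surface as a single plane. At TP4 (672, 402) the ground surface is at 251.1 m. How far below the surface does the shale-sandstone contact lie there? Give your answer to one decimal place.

33.0 m

Let the plane be z = a·x + b·y + c.
TP2−TP1: 155a − 55b = −221.3;  TP3−TP1: 96a + 3b = −104.9.
Solving gives a = −1.11983, b = 0.86776.
Then c = 728.1 − a·284 − b·489 = 621.79.
At (672, 402): z_contact = −752.52 + 348.84 + 621.79 = 218.11 m.
Depth below ground = 251.1 − 218.11 = 33.0 m.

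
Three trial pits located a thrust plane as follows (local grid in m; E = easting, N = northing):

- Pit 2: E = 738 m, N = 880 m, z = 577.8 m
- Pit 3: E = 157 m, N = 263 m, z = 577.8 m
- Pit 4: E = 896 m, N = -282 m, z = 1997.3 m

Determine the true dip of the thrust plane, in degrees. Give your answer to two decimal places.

57.29°

Let the plane be z = a·E + b·N + c.
Pit 3−Pit 2: −581a − 617b = 0;  Pit 4−Pit 2: 158a − 1162b = 1419.5.
Solving gives a = 1.13360, b = −1.06746.
Gradient magnitude |∇z| = √(a² + b²) = √(1.28506 + 1.13947) = 1.55709.
True dip = arctan(1.55709) = 57.29°, dipping toward NW (azimuth ≈ 313°).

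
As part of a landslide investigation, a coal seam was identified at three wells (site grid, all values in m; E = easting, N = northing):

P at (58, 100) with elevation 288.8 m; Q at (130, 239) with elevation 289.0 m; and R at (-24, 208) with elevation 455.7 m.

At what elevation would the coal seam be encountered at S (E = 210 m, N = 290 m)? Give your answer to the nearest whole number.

224 m

Let the plane be z = a·E + b·N + c.
Q−P: 72a + 139b = 0.2;  R−P: −82a + 108b = 166.9.
Solving gives a = −1.20880, b = 0.62758.
Then c = 288.8 − a·58 − b·100 = 296.15.
At (210, 290): z = −253.8 + 182.0 + 296.15 = 224.3 m.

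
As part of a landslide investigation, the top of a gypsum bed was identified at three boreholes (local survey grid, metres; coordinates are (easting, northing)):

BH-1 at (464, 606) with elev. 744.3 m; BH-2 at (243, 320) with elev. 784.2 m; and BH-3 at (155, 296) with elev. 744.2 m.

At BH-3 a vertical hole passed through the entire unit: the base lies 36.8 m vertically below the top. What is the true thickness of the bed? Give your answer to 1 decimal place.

Two edge vectors: BH-1→BH-2 = (-221, -286, 39.9), BH-1→BH-3 = (-309, -310, -0.1).
Normal n = (BH-1→BH-2) × (BH-1→BH-3) = (12397.6, -12351.2, -19864).
So ∂z/∂E = −n_x/n_z = 0.62412 and ∂z/∂N = −n_y/n_z = −0.62179.
|∇z| = √(a²+b²) = 0.88099, so dip δ = arctan(0.88099) = 41.38°.
True thickness = vertical thickness × cos δ = 36.8 × cos 41.38° = 27.6 m.

27.6 m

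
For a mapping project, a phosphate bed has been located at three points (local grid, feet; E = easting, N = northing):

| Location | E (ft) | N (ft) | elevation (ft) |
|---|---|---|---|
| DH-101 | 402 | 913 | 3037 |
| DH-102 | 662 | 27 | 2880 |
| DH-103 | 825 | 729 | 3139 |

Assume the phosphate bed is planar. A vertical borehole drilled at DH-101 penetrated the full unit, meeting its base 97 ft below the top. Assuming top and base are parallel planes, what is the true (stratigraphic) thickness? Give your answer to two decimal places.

88.04 ft

Let the plane be z = a·E + b·N + c.
DH-102−DH-101: 260a − 886b = −157;  DH-103−DH-101: 423a − 184b = 102.
Solving gives a = 0.36478, b = 0.28425.
|∇z| = √(a²+b²) = 0.46245, so dip δ = arctan(0.46245) = 24.82°.
True thickness = vertical thickness × cos δ = 97 × cos 24.82° = 88.04 ft.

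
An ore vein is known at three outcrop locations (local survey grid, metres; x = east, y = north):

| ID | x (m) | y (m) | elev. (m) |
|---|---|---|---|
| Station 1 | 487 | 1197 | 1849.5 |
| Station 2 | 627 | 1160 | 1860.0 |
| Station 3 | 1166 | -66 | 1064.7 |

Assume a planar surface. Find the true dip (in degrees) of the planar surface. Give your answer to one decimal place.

39.4°

Let the plane be z = a·x + b·y + c.
Station 2−Station 1: 140a − 37b = 10.5;  Station 3−Station 1: 679a − 1263b = −784.8.
Solving gives a = 0.27884, b = 0.77128.
Gradient magnitude |∇z| = √(a² + b²) = √(0.07775 + 0.59488) = 0.82014.
True dip = arctan(0.82014) = 39.4°, dipping toward SSW (azimuth ≈ 200°).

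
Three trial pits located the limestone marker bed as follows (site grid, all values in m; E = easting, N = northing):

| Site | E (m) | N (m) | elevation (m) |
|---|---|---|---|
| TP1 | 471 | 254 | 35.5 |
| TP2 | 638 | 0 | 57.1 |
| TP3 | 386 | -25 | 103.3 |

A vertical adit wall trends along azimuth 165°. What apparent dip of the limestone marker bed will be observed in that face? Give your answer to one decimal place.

Two edge vectors: TP1→TP2 = (167, -254, 21.6), TP1→TP3 = (-85, -279, 67.8).
Normal n = (TP1→TP2) × (TP1→TP3) = (-11194.8, -13158.6, -68183).
So ∂z/∂E = −n_x/n_z = −0.16419 and ∂z/∂N = −n_y/n_z = −0.19299.
Unit vector along 165° is (sin 165°, cos 165°) = (0.2588, -0.9659).
Slope in that direction = a·(0.2588) + b·(-0.9659) = 0.14392.
Apparent dip = arctan|0.14392| = 8.2° (true dip is 14.2°, so apparent ≤ true as expected).

8.2°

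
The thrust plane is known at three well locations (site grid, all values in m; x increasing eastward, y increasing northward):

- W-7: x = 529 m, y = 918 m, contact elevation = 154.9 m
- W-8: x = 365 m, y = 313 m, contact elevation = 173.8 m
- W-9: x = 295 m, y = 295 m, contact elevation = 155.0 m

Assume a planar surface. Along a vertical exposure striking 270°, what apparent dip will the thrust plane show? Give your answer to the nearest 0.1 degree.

Let the plane be z = a·x + b·y + c.
W-8−W-7: −164a − 605b = 18.9;  W-9−W-7: −234a − 623b = 0.1.
Solving gives a = 0.29733, b = −0.11184.
Unit vector along 270° is (sin 270°, cos 270°) = (-1.0000, -0.0000).
Slope in that direction = a·(-1.0000) + b·(-0.0000) = −0.29733.
Apparent dip = arctan|0.29733| = 16.6° (true dip is 17.6°, so apparent ≤ true as expected).

16.6°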